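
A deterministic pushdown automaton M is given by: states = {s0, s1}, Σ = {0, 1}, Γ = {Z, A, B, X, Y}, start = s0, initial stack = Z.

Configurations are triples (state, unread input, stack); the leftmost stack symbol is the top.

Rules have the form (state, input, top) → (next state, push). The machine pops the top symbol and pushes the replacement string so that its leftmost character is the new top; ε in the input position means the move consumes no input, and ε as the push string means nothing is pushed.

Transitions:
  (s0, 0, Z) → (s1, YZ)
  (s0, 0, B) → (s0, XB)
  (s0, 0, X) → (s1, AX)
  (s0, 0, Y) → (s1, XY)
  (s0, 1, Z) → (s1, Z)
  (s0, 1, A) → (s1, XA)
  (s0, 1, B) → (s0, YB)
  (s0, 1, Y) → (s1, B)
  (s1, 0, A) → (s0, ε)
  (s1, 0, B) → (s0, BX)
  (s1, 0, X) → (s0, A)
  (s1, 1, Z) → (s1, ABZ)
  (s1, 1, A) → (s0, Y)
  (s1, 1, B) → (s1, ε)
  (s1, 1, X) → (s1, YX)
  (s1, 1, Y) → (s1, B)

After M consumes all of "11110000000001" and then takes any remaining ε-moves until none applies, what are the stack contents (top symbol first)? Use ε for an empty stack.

(s0, 11110000000001, Z)
  read 1, top Z: go to s1, push Z → (s1, 1110000000001, Z)
  read 1, top Z: go to s1, push ABZ → (s1, 110000000001, ABZ)
  read 1, top A: go to s0, push Y → (s0, 10000000001, YBZ)
  read 1, top Y: go to s1, push B → (s1, 0000000001, BBZ)
  read 0, top B: go to s0, push BX → (s0, 000000001, BXBZ)
  read 0, top B: go to s0, push XB → (s0, 00000001, XBXBZ)
  read 0, top X: go to s1, push AX → (s1, 0000001, AXBXBZ)
  read 0, top A: go to s0, push ε → (s0, 000001, XBXBZ)
  read 0, top X: go to s1, push AX → (s1, 00001, AXBXBZ)
  read 0, top A: go to s0, push ε → (s0, 0001, XBXBZ)
  read 0, top X: go to s1, push AX → (s1, 001, AXBXBZ)
  read 0, top A: go to s0, push ε → (s0, 01, XBXBZ)
  read 0, top X: go to s1, push AX → (s1, 1, AXBXBZ)
  read 1, top A: go to s0, push Y → (s0, ε, YXBXBZ)
All input consumed in state s0 with stack YXBXBZ.

YXBXBZ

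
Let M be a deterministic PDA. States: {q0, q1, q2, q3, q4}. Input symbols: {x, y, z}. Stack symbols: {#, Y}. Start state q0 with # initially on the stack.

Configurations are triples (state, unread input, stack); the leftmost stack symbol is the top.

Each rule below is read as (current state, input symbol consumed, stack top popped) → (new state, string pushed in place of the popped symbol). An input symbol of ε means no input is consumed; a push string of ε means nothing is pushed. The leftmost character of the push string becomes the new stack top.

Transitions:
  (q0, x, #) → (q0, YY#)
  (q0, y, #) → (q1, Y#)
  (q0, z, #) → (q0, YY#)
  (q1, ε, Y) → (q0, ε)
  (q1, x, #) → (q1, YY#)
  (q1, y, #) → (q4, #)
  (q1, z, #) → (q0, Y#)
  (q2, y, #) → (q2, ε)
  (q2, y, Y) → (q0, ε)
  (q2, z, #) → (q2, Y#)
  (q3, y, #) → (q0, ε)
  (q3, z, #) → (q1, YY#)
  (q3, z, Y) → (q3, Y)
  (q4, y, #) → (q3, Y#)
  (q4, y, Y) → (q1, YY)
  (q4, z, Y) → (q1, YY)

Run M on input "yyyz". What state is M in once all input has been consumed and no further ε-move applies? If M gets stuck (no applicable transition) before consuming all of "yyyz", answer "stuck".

(q0, yyyz, #)
  read y, top #: go to q1, push Y# → (q1, yyz, Y#)
  ε-move, top Y: go to q0, push ε → (q0, yyz, #)
  read y, top #: go to q1, push Y# → (q1, yz, Y#)
  ε-move, top Y: go to q0, push ε → (q0, yz, #)
  read y, top #: go to q1, push Y# → (q1, z, Y#)
  ε-move, top Y: go to q0, push ε → (q0, z, #)
  read z, top #: go to q0, push YY# → (q0, ε, YY#)
All input consumed; M is in state q0.

q0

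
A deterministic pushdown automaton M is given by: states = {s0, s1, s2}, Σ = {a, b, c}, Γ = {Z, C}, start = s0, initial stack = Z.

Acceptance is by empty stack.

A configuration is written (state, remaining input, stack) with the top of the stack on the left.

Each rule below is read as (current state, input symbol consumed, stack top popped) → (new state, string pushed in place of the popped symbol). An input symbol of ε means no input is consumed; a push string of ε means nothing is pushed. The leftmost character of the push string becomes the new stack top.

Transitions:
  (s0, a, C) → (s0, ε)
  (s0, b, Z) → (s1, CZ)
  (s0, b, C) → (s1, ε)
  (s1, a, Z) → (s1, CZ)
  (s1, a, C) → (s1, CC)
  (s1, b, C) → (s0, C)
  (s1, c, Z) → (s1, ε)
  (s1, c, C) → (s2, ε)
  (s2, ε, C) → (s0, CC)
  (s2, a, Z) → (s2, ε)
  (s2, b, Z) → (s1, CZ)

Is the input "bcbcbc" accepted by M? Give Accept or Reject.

(s0, bcbcbc, Z)
  read b, top Z: go to s1, push CZ → (s1, cbcbc, CZ)
  read c, top C: go to s2, push ε → (s2, bcbc, Z)
  read b, top Z: go to s1, push CZ → (s1, cbc, CZ)
  read c, top C: go to s2, push ε → (s2, bc, Z)
  read b, top Z: go to s1, push CZ → (s1, c, CZ)
  read c, top C: go to s2, push ε → (s2, ε, Z)
All input consumed; stack is Z, not empty, and no further ε-move applies.

Reject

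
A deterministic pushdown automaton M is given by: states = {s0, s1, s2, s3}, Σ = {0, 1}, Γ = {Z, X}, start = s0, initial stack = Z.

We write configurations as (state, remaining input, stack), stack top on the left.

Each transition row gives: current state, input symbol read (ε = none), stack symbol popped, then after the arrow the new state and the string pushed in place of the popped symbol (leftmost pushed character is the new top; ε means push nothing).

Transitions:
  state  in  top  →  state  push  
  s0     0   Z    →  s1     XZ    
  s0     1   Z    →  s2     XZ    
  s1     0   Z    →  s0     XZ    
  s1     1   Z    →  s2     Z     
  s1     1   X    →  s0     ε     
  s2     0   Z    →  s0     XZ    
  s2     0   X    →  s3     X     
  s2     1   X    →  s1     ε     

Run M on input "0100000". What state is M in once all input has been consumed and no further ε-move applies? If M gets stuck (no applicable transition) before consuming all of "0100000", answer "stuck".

stuck

(s0, 0100000, Z)
  read 0, top Z: go to s1, push XZ → (s1, 100000, XZ)
  read 1, top X: go to s0, push ε → (s0, 00000, Z)
  read 0, top Z: go to s1, push XZ → (s1, 0000, XZ)
No transition for (s1, 0, top X); M blocks with input 0000 remaining.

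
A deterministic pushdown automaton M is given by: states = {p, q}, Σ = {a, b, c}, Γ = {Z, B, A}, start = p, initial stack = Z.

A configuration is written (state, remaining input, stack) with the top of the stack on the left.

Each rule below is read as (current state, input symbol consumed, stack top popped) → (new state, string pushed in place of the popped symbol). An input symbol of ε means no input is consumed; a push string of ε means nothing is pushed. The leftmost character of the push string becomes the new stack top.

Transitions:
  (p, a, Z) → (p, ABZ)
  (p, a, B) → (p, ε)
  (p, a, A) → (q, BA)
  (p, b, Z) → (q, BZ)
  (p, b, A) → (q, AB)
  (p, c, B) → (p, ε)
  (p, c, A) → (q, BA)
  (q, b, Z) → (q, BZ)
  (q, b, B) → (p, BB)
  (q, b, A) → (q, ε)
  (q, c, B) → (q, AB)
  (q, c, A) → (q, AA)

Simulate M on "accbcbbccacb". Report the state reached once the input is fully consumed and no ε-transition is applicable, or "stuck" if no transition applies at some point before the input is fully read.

q

(p, accbcbbccacb, Z)
  read a, top Z: go to p, push ABZ → (p, ccbcbbccacb, ABZ)
  read c, top A: go to q, push BA → (q, cbcbbccacb, BABZ)
  read c, top B: go to q, push AB → (q, bcbbccacb, ABABZ)
  read b, top A: go to q, push ε → (q, cbbccacb, BABZ)
  read c, top B: go to q, push AB → (q, bbccacb, ABABZ)
  read b, top A: go to q, push ε → (q, bccacb, BABZ)
  read b, top B: go to p, push BB → (p, ccacb, BBABZ)
  read c, top B: go to p, push ε → (p, cacb, BABZ)
  read c, top B: go to p, push ε → (p, acb, ABZ)
  read a, top A: go to q, push BA → (q, cb, BABZ)
  read c, top B: go to q, push AB → (q, b, ABABZ)
  read b, top A: go to q, push ε → (q, ε, BABZ)
All input consumed; M is in state q.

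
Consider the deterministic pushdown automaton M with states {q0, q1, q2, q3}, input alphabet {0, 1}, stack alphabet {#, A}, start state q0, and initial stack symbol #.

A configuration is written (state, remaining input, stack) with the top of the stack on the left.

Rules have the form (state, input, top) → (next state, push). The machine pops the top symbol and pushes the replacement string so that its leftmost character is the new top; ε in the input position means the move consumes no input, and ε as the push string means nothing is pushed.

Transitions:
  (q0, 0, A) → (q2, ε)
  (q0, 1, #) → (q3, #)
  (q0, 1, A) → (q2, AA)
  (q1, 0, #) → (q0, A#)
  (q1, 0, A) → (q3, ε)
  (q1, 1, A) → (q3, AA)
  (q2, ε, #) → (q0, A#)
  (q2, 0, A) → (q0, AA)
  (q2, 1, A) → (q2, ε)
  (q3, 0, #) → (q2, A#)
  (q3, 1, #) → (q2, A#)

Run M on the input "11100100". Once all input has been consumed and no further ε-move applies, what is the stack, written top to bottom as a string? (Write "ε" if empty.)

AA#

(q0, 11100100, #) ⊢ (q3, 1100100, #) ⊢ (q2, 100100, A#) ⊢ (q2, 00100, #) ⊢ (q0, 00100, A#) ⊢ (q2, 0100, #) ⊢ (q0, 0100, A#) ⊢ (q2, 100, #) ⊢ (q0, 100, A#) ⊢ (q2, 00, AA#) ⊢ (q0, 0, AAA#) ⊢ (q2, ε, AA#)
All input consumed in state q2 with stack AA#.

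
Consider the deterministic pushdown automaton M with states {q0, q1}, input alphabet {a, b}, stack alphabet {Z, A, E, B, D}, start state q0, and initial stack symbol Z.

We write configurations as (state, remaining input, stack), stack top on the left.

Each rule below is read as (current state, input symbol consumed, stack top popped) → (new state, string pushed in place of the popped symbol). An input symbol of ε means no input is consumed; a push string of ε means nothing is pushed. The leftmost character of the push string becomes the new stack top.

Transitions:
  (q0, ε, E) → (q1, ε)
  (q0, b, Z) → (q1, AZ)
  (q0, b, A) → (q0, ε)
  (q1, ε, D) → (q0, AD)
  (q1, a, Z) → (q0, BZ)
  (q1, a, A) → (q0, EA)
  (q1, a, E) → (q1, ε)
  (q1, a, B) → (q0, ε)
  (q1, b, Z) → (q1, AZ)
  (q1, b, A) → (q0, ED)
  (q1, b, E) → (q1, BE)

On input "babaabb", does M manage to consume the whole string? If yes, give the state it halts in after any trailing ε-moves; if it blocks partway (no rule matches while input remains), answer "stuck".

(q0, babaabb, Z) ⊢ (q1, abaabb, AZ) ⊢ (q0, baabb, EAZ) ⊢ (q1, baabb, AZ) ⊢ (q0, aabb, EDZ) ⊢ (q1, aabb, DZ) ⊢ (q0, aabb, ADZ)
No transition for (q0, a, top A); M blocks with input aabb remaining.

stuck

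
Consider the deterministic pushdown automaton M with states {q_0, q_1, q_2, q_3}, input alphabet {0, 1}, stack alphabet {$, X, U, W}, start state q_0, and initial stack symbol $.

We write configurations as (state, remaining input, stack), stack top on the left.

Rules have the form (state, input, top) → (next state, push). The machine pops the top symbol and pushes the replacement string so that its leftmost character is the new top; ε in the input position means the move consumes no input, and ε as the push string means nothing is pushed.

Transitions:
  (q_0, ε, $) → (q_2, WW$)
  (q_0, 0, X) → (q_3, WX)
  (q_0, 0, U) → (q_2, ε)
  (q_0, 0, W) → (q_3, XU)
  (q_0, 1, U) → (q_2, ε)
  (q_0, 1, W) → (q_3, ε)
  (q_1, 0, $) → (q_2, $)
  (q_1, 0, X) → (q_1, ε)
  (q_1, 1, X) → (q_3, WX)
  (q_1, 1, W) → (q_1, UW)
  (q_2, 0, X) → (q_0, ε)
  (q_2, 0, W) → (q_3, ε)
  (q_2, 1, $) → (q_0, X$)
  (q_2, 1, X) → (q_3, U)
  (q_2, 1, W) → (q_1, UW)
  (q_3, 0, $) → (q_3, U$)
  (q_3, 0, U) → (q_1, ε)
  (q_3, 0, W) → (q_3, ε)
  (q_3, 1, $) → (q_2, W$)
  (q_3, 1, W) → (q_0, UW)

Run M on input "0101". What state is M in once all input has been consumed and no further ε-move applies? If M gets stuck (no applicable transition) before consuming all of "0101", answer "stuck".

q_1

(q_0, 0101, $) ⊢ (q_2, 0101, WW$) ⊢ (q_3, 101, W$) ⊢ (q_0, 01, UW$) ⊢ (q_2, 1, W$) ⊢ (q_1, ε, UW$)
All input consumed; M is in state q_1.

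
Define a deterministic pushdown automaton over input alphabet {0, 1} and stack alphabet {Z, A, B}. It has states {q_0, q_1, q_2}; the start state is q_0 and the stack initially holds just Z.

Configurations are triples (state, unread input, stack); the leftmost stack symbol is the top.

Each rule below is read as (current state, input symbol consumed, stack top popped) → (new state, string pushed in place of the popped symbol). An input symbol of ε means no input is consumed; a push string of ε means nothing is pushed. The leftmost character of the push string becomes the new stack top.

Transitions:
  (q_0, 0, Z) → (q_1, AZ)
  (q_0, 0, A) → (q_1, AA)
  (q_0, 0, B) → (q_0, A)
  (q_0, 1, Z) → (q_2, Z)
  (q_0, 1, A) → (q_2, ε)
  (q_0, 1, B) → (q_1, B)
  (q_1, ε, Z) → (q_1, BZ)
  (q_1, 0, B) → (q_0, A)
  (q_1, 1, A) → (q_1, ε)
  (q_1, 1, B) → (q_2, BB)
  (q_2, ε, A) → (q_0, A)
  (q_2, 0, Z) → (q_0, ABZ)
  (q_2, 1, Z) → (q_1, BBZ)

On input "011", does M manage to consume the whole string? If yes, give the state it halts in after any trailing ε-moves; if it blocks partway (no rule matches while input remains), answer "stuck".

(q_0, 011, Z)
  read 0, top Z: go to q_1, push AZ → (q_1, 11, AZ)
  read 1, top A: go to q_1, push ε → (q_1, 1, Z)
  ε-move, top Z: go to q_1, push BZ → (q_1, 1, BZ)
  read 1, top B: go to q_2, push BB → (q_2, ε, BBZ)
All input consumed; M is in state q_2.

q_2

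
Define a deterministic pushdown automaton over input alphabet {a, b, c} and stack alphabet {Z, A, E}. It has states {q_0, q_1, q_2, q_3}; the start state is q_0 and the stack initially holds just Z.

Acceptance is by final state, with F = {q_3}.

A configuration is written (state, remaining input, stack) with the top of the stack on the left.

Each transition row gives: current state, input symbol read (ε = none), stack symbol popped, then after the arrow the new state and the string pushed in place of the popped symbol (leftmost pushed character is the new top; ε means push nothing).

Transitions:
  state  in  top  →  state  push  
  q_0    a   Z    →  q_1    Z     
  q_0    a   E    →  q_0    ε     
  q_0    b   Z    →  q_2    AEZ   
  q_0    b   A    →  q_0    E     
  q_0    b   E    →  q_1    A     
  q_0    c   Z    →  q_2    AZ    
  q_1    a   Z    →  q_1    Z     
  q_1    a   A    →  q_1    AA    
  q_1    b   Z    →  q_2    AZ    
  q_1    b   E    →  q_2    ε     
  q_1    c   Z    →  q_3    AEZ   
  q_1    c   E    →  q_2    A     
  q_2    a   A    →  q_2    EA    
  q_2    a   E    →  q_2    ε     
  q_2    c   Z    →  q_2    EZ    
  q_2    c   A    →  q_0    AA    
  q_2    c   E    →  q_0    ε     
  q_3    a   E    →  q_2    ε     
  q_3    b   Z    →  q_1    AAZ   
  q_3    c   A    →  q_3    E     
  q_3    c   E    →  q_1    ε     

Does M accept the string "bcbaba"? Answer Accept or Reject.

Reject

(q_0, bcbaba, Z)
  read b, top Z: go to q_2, push AEZ → (q_2, cbaba, AEZ)
  read c, top A: go to q_0, push AA → (q_0, baba, AAEZ)
  read b, top A: go to q_0, push E → (q_0, aba, EAEZ)
  read a, top E: go to q_0, push ε → (q_0, ba, AEZ)
  read b, top A: go to q_0, push E → (q_0, a, EEZ)
  read a, top E: go to q_0, push ε → (q_0, ε, EZ)
All input consumed; state q_0 ∉ F and no further ε-move applies.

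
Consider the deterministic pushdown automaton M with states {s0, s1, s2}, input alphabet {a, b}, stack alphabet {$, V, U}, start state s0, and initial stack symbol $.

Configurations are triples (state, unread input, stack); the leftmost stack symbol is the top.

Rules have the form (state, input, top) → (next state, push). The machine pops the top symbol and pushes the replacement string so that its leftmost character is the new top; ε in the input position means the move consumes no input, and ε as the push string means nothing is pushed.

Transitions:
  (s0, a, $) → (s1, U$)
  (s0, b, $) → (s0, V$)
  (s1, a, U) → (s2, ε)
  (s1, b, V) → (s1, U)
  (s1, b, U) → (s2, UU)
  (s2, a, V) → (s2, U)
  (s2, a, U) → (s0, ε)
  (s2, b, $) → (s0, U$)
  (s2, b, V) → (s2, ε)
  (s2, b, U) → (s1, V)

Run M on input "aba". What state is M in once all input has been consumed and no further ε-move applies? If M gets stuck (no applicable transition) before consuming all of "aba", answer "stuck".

s0

(s0, aba, $)
  read a, top $: go to s1, push U$ → (s1, ba, U$)
  read b, top U: go to s2, push UU → (s2, a, UU$)
  read a, top U: go to s0, push ε → (s0, ε, U$)
All input consumed; M is in state s0.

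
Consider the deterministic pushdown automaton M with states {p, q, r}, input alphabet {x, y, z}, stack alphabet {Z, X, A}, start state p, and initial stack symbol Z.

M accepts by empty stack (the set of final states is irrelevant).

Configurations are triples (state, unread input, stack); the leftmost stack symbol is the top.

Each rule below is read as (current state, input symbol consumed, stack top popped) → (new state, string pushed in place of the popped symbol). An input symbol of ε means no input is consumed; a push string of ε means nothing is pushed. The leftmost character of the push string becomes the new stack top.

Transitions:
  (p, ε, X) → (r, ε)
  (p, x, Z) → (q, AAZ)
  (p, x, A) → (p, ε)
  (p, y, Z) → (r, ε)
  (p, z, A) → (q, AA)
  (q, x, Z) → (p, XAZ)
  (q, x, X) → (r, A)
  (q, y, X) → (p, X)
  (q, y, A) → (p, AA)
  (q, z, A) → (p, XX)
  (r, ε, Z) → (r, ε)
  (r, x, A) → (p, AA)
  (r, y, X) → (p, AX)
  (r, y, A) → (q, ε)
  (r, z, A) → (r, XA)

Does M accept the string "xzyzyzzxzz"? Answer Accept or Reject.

(p, xzyzyzzxzz, Z) ⊢ (q, zyzyzzxzz, AAZ) ⊢ (p, yzyzzxzz, XXAZ) ⊢ (r, yzyzzxzz, XAZ) ⊢ (p, zyzzxzz, AXAZ) ⊢ (q, yzzxzz, AAXAZ) ⊢ (p, zzxzz, AAAXAZ) ⊢ (q, zxzz, AAAAXAZ) ⊢ (p, xzz, XXAAAXAZ) ⊢ (r, xzz, XAAAXAZ)
No transition applies at (r, xzz, XAAAXAZ); input not fully consumed.

Reject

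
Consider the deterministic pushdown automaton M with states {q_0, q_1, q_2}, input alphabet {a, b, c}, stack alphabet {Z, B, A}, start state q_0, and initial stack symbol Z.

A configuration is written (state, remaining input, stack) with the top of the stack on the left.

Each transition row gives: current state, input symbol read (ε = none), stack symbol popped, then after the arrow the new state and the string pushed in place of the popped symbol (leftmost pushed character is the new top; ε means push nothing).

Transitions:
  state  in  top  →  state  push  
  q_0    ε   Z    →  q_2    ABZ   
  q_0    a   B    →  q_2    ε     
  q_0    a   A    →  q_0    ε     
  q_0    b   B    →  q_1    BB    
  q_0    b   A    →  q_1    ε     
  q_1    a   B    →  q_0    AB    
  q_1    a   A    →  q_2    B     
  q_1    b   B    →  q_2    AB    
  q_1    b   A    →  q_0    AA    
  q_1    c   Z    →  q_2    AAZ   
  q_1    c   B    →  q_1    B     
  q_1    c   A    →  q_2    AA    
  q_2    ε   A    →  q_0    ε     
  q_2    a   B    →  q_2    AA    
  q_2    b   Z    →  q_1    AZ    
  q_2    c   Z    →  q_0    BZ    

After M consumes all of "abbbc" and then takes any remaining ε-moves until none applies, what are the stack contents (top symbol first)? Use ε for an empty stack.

AZ

(q_0, abbbc, Z)
  ε-move, top Z: go to q_2, push ABZ → (q_2, abbbc, ABZ)
  ε-move, top A: go to q_0, push ε → (q_0, abbbc, BZ)
  read a, top B: go to q_2, push ε → (q_2, bbbc, Z)
  read b, top Z: go to q_1, push AZ → (q_1, bbc, AZ)
  read b, top A: go to q_0, push AA → (q_0, bc, AAZ)
  read b, top A: go to q_1, push ε → (q_1, c, AZ)
  read c, top A: go to q_2, push AA → (q_2, ε, AAZ)
  ε-move, top A: go to q_0, push ε → (q_0, ε, AZ)
All input consumed in state q_0 with stack AZ.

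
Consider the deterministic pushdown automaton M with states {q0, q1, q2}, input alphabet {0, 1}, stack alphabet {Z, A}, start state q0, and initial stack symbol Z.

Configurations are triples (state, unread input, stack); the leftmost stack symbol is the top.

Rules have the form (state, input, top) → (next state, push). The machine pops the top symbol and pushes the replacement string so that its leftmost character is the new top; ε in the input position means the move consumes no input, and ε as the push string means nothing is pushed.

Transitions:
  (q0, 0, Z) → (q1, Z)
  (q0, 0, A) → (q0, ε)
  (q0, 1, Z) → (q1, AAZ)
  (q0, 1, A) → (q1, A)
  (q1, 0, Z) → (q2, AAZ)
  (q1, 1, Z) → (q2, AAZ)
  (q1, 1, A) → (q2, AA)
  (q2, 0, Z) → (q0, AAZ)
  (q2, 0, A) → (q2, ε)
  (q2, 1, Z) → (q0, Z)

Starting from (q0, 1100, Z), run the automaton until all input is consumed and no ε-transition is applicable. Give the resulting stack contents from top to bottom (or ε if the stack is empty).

(q0, 1100, Z)
  read 1, top Z: go to q1, push AAZ → (q1, 100, AAZ)
  read 1, top A: go to q2, push AA → (q2, 00, AAAZ)
  read 0, top A: go to q2, push ε → (q2, 0, AAZ)
  read 0, top A: go to q2, push ε → (q2, ε, AZ)
All input consumed in state q2 with stack AZ.

AZ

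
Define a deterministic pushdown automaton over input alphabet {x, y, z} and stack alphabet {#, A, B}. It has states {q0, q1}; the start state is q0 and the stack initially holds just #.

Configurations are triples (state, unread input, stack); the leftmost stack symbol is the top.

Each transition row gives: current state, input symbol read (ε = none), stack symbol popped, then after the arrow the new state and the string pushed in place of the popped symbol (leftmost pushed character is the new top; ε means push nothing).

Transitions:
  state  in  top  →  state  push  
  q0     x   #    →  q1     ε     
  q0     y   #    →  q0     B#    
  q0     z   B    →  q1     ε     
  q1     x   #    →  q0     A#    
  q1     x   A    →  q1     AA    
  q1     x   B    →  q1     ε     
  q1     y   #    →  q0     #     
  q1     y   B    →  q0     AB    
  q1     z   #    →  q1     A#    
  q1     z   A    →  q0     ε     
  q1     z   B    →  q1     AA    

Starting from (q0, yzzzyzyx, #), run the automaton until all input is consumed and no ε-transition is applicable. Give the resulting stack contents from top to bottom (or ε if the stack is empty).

(q0, yzzzyzyx, #) ⊢ (q0, zzzyzyx, B#) ⊢ (q1, zzyzyx, #) ⊢ (q1, zyzyx, A#) ⊢ (q0, yzyx, #) ⊢ (q0, zyx, B#) ⊢ (q1, yx, #) ⊢ (q0, x, #) ⊢ (q1, ε, ε)
All input consumed in state q1 with stack ε.

ε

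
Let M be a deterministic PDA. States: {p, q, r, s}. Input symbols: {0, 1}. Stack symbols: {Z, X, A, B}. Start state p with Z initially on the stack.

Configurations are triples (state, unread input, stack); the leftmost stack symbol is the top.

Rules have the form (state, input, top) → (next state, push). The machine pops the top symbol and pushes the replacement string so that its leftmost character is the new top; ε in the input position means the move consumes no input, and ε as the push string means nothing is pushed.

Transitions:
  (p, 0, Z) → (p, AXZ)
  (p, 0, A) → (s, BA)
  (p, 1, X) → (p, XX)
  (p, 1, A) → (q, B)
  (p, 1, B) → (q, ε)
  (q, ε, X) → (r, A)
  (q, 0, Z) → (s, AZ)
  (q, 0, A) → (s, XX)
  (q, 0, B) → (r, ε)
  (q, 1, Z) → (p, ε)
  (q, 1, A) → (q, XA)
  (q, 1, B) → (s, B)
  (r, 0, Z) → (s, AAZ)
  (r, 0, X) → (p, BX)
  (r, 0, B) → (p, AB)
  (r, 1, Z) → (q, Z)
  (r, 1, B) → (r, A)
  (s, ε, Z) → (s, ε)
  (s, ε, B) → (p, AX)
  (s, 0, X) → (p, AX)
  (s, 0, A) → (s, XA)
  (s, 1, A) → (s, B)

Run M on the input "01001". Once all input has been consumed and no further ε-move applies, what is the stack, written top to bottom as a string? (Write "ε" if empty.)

AZ

(p, 01001, Z) ⊢ (p, 1001, AXZ) ⊢ (q, 001, BXZ) ⊢ (r, 01, XZ) ⊢ (p, 1, BXZ) ⊢ (q, ε, XZ) ⊢ (r, ε, AZ)
All input consumed in state r with stack AZ.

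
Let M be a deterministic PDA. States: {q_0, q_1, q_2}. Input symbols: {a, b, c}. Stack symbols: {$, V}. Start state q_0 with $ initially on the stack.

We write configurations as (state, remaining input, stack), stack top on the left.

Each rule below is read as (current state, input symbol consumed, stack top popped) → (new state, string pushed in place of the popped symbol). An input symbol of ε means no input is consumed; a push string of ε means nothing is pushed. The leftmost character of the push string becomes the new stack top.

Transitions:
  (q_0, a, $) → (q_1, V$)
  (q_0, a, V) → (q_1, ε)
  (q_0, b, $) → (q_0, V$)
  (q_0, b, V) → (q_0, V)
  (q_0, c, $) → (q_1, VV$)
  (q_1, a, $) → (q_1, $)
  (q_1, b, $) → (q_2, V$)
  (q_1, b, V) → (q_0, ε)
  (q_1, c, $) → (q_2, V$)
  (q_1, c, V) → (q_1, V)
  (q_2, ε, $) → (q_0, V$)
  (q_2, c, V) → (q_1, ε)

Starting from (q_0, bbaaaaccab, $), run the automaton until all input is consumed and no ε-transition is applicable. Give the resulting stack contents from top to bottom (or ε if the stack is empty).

V$

(q_0, bbaaaaccab, $)
  read b, top $: go to q_0, push V$ → (q_0, baaaaccab, V$)
  read b, top V: go to q_0, push V → (q_0, aaaaccab, V$)
  read a, top V: go to q_1, push ε → (q_1, aaaccab, $)
  read a, top $: go to q_1, push $ → (q_1, aaccab, $)
  read a, top $: go to q_1, push $ → (q_1, accab, $)
  read a, top $: go to q_1, push $ → (q_1, ccab, $)
  read c, top $: go to q_2, push V$ → (q_2, cab, V$)
  read c, top V: go to q_1, push ε → (q_1, ab, $)
  read a, top $: go to q_1, push $ → (q_1, b, $)
  read b, top $: go to q_2, push V$ → (q_2, ε, V$)
All input consumed in state q_2 with stack V$.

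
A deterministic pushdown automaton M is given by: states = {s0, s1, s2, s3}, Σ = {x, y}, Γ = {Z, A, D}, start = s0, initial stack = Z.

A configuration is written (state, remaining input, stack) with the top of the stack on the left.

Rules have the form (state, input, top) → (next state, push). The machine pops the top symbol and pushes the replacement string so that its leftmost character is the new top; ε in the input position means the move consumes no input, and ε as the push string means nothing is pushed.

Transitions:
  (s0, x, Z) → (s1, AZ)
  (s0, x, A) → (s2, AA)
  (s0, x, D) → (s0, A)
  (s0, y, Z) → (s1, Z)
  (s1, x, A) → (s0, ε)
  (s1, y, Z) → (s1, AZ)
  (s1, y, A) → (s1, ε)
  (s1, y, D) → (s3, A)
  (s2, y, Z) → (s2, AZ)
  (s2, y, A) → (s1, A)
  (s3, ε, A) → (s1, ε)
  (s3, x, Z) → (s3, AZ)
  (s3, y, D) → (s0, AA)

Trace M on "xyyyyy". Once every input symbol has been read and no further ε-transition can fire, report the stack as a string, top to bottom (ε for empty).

(s0, xyyyyy, Z)
  read x, top Z: go to s1, push AZ → (s1, yyyyy, AZ)
  read y, top A: go to s1, push ε → (s1, yyyy, Z)
  read y, top Z: go to s1, push AZ → (s1, yyy, AZ)
  read y, top A: go to s1, push ε → (s1, yy, Z)
  read y, top Z: go to s1, push AZ → (s1, y, AZ)
  read y, top A: go to s1, push ε → (s1, ε, Z)
All input consumed in state s1 with stack Z.

Z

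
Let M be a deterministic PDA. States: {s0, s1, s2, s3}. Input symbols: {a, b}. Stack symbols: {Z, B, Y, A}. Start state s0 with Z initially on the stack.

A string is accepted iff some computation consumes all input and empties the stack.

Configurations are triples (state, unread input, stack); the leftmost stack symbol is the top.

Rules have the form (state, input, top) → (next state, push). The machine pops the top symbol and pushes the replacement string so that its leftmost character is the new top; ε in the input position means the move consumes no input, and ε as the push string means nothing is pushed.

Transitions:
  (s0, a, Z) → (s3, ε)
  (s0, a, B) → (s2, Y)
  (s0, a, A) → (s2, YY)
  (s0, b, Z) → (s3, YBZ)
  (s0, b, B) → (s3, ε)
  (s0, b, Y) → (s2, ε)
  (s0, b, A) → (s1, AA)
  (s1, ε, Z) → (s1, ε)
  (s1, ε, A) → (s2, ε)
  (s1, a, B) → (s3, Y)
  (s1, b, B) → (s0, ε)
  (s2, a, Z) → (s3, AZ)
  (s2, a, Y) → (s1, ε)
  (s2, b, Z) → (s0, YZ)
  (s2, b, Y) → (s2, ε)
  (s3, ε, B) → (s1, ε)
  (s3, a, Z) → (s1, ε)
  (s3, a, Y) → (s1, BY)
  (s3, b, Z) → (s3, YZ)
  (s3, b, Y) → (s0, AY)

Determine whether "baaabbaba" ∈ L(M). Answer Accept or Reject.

(s0, baaabbaba, Z)
  read b, top Z: go to s3, push YBZ → (s3, aaabbaba, YBZ)
  read a, top Y: go to s1, push BY → (s1, aabbaba, BYBZ)
  read a, top B: go to s3, push Y → (s3, abbaba, YYBZ)
  read a, top Y: go to s1, push BY → (s1, bbaba, BYYBZ)
  read b, top B: go to s0, push ε → (s0, baba, YYBZ)
  read b, top Y: go to s2, push ε → (s2, aba, YBZ)
  read a, top Y: go to s1, push ε → (s1, ba, BZ)
  read b, top B: go to s0, push ε → (s0, a, Z)
  read a, top Z: go to s3, push ε → (s3, ε, ε)
All input consumed and the stack is empty.

Accept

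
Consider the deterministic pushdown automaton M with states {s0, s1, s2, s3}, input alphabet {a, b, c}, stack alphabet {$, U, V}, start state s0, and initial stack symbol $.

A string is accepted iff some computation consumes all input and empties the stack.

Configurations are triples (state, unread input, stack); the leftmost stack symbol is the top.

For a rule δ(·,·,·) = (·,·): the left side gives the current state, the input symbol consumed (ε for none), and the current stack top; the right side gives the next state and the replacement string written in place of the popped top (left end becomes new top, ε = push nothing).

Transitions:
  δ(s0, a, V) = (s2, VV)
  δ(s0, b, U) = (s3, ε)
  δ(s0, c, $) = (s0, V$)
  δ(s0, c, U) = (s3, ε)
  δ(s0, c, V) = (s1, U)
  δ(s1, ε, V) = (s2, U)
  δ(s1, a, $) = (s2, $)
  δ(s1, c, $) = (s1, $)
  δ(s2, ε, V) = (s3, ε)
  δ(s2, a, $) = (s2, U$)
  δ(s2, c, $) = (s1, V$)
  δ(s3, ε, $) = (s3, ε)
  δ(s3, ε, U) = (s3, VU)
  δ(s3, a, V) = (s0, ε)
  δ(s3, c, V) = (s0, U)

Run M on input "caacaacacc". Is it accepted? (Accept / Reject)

Accept

(s0, caacaacacc, $)
  read c, top $: go to s0, push V$ → (s0, aacaacacc, V$)
  read a, top V: go to s2, push VV → (s2, acaacacc, VV$)
  ε-move, top V: go to s3, push ε → (s3, acaacacc, V$)
  read a, top V: go to s0, push ε → (s0, caacacc, $)
  read c, top $: go to s0, push V$ → (s0, aacacc, V$)
  read a, top V: go to s2, push VV → (s2, acacc, VV$)
  ε-move, top V: go to s3, push ε → (s3, acacc, V$)
  read a, top V: go to s0, push ε → (s0, cacc, $)
  read c, top $: go to s0, push V$ → (s0, acc, V$)
  read a, top V: go to s2, push VV → (s2, cc, VV$)
  ε-move, top V: go to s3, push ε → (s3, cc, V$)
  read c, top V: go to s0, push U → (s0, c, U$)
  read c, top U: go to s3, push ε → (s3, ε, $)
  ε-move, top $: go to s3, push ε → (s3, ε, ε)
All input consumed and the stack is empty.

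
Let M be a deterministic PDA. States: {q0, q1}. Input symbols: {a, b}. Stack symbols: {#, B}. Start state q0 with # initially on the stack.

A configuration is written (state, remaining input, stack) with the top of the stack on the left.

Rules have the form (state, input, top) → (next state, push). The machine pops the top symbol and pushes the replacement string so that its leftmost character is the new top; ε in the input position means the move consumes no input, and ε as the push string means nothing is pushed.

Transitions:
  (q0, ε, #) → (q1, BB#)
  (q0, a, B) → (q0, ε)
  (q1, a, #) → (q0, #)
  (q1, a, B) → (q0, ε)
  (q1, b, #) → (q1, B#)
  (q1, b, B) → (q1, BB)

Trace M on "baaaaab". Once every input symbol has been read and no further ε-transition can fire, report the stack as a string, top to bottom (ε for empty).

(q0, baaaaab, #)
  ε-move, top #: go to q1, push BB# → (q1, baaaaab, BB#)
  read b, top B: go to q1, push BB → (q1, aaaaab, BBB#)
  read a, top B: go to q0, push ε → (q0, aaaab, BB#)
  read a, top B: go to q0, push ε → (q0, aaab, B#)
  read a, top B: go to q0, push ε → (q0, aab, #)
  ε-move, top #: go to q1, push BB# → (q1, aab, BB#)
  read a, top B: go to q0, push ε → (q0, ab, B#)
  read a, top B: go to q0, push ε → (q0, b, #)
  ε-move, top #: go to q1, push BB# → (q1, b, BB#)
  read b, top B: go to q1, push BB → (q1, ε, BBB#)
All input consumed in state q1 with stack BBB#.

BBB#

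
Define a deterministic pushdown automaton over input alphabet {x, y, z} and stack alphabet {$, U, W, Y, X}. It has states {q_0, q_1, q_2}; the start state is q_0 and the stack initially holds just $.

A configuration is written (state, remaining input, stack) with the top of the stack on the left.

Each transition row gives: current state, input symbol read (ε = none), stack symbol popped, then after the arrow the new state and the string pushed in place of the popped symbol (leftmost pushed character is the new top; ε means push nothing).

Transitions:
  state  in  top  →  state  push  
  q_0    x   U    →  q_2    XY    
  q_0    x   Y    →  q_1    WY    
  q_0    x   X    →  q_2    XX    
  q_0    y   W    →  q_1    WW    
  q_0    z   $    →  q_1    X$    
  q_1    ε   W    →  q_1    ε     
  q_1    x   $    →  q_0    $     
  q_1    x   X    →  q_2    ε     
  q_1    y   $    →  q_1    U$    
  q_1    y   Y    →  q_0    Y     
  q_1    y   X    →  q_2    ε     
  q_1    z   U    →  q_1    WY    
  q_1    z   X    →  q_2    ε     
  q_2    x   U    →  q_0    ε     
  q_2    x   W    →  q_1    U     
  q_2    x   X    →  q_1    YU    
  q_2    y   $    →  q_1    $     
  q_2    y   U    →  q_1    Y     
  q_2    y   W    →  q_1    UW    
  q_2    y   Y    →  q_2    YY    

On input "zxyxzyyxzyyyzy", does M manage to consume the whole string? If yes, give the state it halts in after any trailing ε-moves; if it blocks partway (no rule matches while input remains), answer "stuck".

(q_0, zxyxzyyxzyyyzy, $) ⊢ (q_1, xyxzyyxzyyyzy, X$) ⊢ (q_2, yxzyyxzyyyzy, $) ⊢ (q_1, xzyyxzyyyzy, $) ⊢ (q_0, zyyxzyyyzy, $) ⊢ (q_1, yyxzyyyzy, X$) ⊢ (q_2, yxzyyyzy, $) ⊢ (q_1, xzyyyzy, $) ⊢ (q_0, zyyyzy, $) ⊢ (q_1, yyyzy, X$) ⊢ (q_2, yyzy, $) ⊢ (q_1, yzy, $) ⊢ (q_1, zy, U$) ⊢ (q_1, y, WY$) ⊢ (q_1, y, Y$) ⊢ (q_0, ε, Y$)
All input consumed; M is in state q_0.

q_0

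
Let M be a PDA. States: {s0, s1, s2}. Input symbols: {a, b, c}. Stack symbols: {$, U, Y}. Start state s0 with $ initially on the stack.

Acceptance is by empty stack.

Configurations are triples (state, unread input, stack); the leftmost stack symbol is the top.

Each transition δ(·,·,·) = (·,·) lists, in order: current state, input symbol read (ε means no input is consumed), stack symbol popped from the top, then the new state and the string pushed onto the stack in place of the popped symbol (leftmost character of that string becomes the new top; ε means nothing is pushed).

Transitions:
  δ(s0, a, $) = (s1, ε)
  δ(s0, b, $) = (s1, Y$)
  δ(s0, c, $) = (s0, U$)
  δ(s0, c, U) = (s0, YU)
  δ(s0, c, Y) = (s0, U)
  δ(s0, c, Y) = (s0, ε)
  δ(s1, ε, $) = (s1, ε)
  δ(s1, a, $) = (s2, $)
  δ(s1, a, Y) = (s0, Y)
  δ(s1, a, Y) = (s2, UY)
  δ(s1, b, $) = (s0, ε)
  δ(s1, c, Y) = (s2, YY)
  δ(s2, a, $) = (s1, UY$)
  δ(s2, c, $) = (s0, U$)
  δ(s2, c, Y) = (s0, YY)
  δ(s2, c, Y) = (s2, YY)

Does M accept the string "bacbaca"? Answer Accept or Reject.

Accept

One accepting computation: (s0, bacbaca, $) ⊢ (s1, acbaca, Y$) ⊢ (s0, cbaca, Y$) ⊢ (s0, baca, $) ⊢ (s1, aca, Y$) ⊢ (s0, ca, Y$) ⊢ (s0, a, $) ⊢ (s1, ε, ε)
All input consumed and the stack is empty.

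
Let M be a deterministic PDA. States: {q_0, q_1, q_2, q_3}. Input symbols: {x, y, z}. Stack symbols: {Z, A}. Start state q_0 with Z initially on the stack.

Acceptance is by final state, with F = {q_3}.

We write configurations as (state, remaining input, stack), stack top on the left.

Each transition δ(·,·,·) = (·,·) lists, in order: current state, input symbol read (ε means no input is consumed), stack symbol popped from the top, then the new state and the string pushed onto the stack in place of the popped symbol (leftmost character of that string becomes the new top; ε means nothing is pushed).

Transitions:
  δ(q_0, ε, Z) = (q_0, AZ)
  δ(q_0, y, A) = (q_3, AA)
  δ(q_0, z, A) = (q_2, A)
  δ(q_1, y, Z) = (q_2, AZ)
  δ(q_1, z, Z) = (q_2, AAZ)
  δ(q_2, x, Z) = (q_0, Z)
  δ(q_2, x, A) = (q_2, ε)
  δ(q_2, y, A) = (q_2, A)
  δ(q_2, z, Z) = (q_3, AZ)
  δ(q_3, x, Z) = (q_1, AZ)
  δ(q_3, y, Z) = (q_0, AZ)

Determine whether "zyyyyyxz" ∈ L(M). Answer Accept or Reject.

(q_0, zyyyyyxz, Z) ⊢ (q_0, zyyyyyxz, AZ) ⊢ (q_2, yyyyyxz, AZ) ⊢ (q_2, yyyyxz, AZ) ⊢ (q_2, yyyxz, AZ) ⊢ (q_2, yyxz, AZ) ⊢ (q_2, yxz, AZ) ⊢ (q_2, xz, AZ) ⊢ (q_2, z, Z) ⊢ (q_3, ε, AZ)
All input consumed; state q_3 ∈ F.

Accept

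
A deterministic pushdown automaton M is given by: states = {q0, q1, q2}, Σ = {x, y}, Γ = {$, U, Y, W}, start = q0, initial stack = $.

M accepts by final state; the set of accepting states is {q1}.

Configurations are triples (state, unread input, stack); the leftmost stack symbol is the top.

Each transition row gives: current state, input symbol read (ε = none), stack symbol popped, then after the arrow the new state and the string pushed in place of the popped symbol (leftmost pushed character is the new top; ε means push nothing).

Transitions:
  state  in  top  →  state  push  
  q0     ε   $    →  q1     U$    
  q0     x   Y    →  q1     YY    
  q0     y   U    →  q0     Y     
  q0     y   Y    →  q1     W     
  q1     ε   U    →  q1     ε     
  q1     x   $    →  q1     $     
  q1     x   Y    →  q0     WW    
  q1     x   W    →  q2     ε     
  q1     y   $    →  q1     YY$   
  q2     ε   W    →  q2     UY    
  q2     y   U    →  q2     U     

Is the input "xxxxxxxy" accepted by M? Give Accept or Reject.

Accept

(q0, xxxxxxxy, $) ⊢ (q1, xxxxxxxy, U$) ⊢ (q1, xxxxxxxy, $) ⊢ (q1, xxxxxxy, $) ⊢ (q1, xxxxxy, $) ⊢ (q1, xxxxy, $) ⊢ (q1, xxxy, $) ⊢ (q1, xxy, $) ⊢ (q1, xy, $) ⊢ (q1, y, $) ⊢ (q1, ε, YY$)
All input consumed; state q1 ∈ F.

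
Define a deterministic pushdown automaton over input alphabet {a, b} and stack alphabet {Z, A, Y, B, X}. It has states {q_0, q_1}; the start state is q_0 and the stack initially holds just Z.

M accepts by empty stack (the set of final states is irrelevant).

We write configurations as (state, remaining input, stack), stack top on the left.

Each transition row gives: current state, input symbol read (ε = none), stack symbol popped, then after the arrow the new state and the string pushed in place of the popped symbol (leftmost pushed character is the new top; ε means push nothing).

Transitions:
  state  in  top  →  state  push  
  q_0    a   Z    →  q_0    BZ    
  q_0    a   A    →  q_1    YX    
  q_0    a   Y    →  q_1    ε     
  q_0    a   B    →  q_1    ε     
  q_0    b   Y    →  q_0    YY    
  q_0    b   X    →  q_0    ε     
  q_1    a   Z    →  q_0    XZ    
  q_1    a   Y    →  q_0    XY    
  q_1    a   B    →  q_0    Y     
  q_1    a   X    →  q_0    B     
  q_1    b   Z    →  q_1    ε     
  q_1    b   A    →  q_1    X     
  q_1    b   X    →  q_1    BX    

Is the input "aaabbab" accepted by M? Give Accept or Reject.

Reject

(q_0, aaabbab, Z)
  read a, top Z: go to q_0, push BZ → (q_0, aabbab, BZ)
  read a, top B: go to q_1, push ε → (q_1, abbab, Z)
  read a, top Z: go to q_0, push XZ → (q_0, bbab, XZ)
  read b, top X: go to q_0, push ε → (q_0, bab, Z)
No transition applies at (q_0, bab, Z); input not fully consumed.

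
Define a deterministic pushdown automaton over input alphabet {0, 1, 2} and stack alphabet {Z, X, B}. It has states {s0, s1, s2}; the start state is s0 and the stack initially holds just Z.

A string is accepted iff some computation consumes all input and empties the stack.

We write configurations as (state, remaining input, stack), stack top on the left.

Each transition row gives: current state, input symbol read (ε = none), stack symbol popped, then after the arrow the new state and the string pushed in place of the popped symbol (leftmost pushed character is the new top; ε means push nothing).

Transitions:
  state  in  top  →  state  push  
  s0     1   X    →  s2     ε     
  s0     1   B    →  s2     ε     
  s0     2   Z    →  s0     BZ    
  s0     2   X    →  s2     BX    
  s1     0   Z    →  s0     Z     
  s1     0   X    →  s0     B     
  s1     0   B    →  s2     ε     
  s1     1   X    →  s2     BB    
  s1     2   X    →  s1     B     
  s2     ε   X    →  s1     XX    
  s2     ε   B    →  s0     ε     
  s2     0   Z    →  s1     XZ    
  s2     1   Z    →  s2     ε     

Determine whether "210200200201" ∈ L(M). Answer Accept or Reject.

Accept

(s0, 210200200201, Z)
  read 2, top Z: go to s0, push BZ → (s0, 10200200201, BZ)
  read 1, top B: go to s2, push ε → (s2, 0200200201, Z)
  read 0, top Z: go to s1, push XZ → (s1, 200200201, XZ)
  read 2, top X: go to s1, push B → (s1, 00200201, BZ)
  read 0, top B: go to s2, push ε → (s2, 0200201, Z)
  read 0, top Z: go to s1, push XZ → (s1, 200201, XZ)
  read 2, top X: go to s1, push B → (s1, 00201, BZ)
  read 0, top B: go to s2, push ε → (s2, 0201, Z)
  read 0, top Z: go to s1, push XZ → (s1, 201, XZ)
  read 2, top X: go to s1, push B → (s1, 01, BZ)
  read 0, top B: go to s2, push ε → (s2, 1, Z)
  read 1, top Z: go to s2, push ε → (s2, ε, ε)
All input consumed and the stack is empty.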